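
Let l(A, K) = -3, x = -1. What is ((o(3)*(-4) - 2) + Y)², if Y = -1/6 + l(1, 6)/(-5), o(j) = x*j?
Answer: 97969/900 ≈ 108.85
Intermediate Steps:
o(j) = -j
Y = 13/30 (Y = -1/6 - 3/(-5) = -1*⅙ - 3*(-⅕) = -⅙ + ⅗ = 13/30 ≈ 0.43333)
((o(3)*(-4) - 2) + Y)² = ((-1*3*(-4) - 2) + 13/30)² = ((-3*(-4) - 2) + 13/30)² = ((12 - 2) + 13/30)² = (10 + 13/30)² = (313/30)² = 97969/900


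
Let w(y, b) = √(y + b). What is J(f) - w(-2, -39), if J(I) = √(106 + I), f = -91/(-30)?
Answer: √98130/30 - I*√41 ≈ 10.442 - 6.4031*I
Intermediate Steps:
f = 91/30 (f = -91*(-1/30) = 91/30 ≈ 3.0333)
w(y, b) = √(b + y)
J(f) - w(-2, -39) = √(106 + 91/30) - √(-39 - 2) = √(3271/30) - √(-41) = √98130/30 - I*√41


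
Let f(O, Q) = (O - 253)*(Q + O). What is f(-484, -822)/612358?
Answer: 481261/306179 ≈ 1.5718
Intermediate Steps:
f(O, Q) = (-253 + O)*(O + Q)
f(-484, -822)/612358 = ((-484)² - 253*(-484) - 253*(-822) - 484*(-822))/612358 = (234256 + 122452 + 207966 + 397848)*(1/612358) = 962522*(1/612358) = 481261/306179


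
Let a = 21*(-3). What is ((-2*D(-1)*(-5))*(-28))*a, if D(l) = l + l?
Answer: -35280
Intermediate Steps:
D(l) = 2*l
a = -63
((-2*D(-1)*(-5))*(-28))*a = ((-4*(-1)*(-5))*(-28))*(-63) = ((-2*(-2)*(-5))*(-28))*(-63) = ((4*(-5))*(-28))*(-63) = -20*(-28)*(-63) = 560*(-63) = -35280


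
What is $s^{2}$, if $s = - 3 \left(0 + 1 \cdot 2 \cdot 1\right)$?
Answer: $36$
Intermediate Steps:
$s = -6$ ($s = - 3 \left(0 + 2 \cdot 1\right) = - 3 \left(0 + 2\right) = \left(-3\right) 2 = -6$)
$s^{2} = \left(-6\right)^{2} = 36$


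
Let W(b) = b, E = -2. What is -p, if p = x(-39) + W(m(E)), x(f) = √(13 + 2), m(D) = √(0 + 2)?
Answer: -√2 - √15 ≈ -5.2872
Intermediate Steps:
m(D) = √2
x(f) = √15
p = √2 + √15 (p = √15 + √2 = √2 + √15 ≈ 5.2872)
-p = -(√2 + √15) = -√2 - √15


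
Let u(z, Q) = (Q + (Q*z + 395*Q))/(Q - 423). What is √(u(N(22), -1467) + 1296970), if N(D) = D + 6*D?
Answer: 13*√3385515/21 ≈ 1139.0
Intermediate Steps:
N(D) = 7*D
u(z, Q) = (396*Q + Q*z)/(-423 + Q) (u(z, Q) = (Q + (395*Q + Q*z))/(-423 + Q) = (396*Q + Q*z)/(-423 + Q))
√(u(N(22), -1467) + 1296970) = √(-1467*(396 + 7*22)/(-423 - 1467) + 1296970) = √(-1467*(396 + 154)/(-1890) + 1296970) = √(-1467*(-1/1890)*550 + 1296970) = √(8965/21 + 1296970) = √(27245335/21) = 13*√3385515/21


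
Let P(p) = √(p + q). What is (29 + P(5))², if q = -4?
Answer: 900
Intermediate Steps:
P(p) = √(-4 + p) (P(p) = √(p - 4) = √(-4 + p))
(29 + P(5))² = (29 + √(-4 + 5))² = (29 + √1)² = (29 + 1)² = 30² = 900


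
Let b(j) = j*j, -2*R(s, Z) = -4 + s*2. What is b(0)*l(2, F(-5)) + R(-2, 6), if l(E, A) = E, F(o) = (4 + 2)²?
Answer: 4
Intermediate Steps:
R(s, Z) = 2 - s (R(s, Z) = -(-4 + s*2)/2 = -(-4 + 2*s)/2 = 2 - s)
F(o) = 36 (F(o) = 6² = 36)
b(j) = j²
b(0)*l(2, F(-5)) + R(-2, 6) = 0²*2 + (2 - 1*(-2)) = 0*2 + (2 + 2) = 0 + 4 = 4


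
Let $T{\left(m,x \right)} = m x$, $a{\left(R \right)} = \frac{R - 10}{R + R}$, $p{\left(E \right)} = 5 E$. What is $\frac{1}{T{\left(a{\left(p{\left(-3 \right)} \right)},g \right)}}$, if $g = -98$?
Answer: $- \frac{3}{245} \approx -0.012245$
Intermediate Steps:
$a{\left(R \right)} = \frac{-10 + R}{2 R}$
$\frac{1}{T{\left(a{\left(p{\left(-3 \right)} \right)},g \right)}} = \frac{1}{\frac{-10 + 5 \left(-3\right)}{2 \cdot 5 \left(-3\right)} \left(-98\right)} = \frac{1}{\frac{-10 - 15}{2 \left(-15\right)} \left(-98\right)} = \frac{1}{\frac{1}{2} \left(- \frac{1}{15}\right) \left(-25\right) \left(-98\right)} = \frac{1}{\frac{5}{6} \left(-98\right)} = \frac{1}{- \frac{245}{3}} = - \frac{3}{245}$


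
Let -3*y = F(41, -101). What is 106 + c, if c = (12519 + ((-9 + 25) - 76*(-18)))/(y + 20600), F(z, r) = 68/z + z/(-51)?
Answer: 13784746897/129222013 ≈ 106.67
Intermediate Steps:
F(z, r) = 68/z - z/51 (F(z, r) = 68/z + z*(-1/51) = 68/z - z/51)
y = -1787/6273 (y = -(68/41 - 1/51*41)/3 = -(68*(1/41) - 41/51)/3 = -(68/41 - 41/51)/3 = -⅓*1787/2091 = -1787/6273 ≈ -0.28487)
c = 87213519/129222013 (c = (12519 + ((-9 + 25) - 76*(-18)))/(-1787/6273 + 20600) = (12519 + (16 + 1368))/(129222013/6273) = (12519 + 1384)*(6273/129222013) = 13903*(6273/129222013) = 87213519/129222013 ≈ 0.67491)
106 + c = 106 + 87213519/129222013 = 13784746897/129222013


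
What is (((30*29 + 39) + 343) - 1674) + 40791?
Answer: 40369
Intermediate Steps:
(((30*29 + 39) + 343) - 1674) + 40791 = (((870 + 39) + 343) - 1674) + 40791 = ((909 + 343) - 1674) + 40791 = (1252 - 1674) + 40791 = -422 + 40791 = 40369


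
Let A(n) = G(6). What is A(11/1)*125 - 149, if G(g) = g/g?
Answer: -24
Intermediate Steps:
G(g) = 1
A(n) = 1
A(11/1)*125 - 149 = 1*125 - 149 = 125 - 149 = -24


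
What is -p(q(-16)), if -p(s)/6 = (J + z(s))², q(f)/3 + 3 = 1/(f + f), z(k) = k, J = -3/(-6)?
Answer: 226875/512 ≈ 443.12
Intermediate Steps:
J = ½ (J = -3*(-⅙) = ½ ≈ 0.50000)
q(f) = -9 + 3/(2*f) (q(f) = -9 + 3/(f + f) = -9 + 3/((2*f)) = -9 + 3*(1/(2*f)) = -9 + 3/(2*f))
p(s) = -6*(½ + s)²
-p(q(-16)) = -(-3)*(1 + 2*(-9 + (3/2)/(-16)))²/2 = -(-3)*(1 + 2*(-9 + (3/2)*(-1/16)))²/2 = -(-3)*(1 + 2*(-9 - 3/32))²/2 = -(-3)*(1 + 2*(-291/32))²/2 = -(-3)*(1 - 291/16)²/2 = -(-3)*(-275/16)²/2 = -(-3)*75625/(2*256) = -1*(-226875/512) = 226875/512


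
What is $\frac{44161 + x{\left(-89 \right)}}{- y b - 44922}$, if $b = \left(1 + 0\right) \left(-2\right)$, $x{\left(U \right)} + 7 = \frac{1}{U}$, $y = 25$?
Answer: $- \frac{3929705}{3993608} \approx -0.984$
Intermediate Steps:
$x{\left(U \right)} = -7 + \frac{1}{U}$
$b = -2$ ($b = 1 \left(-2\right) = -2$)
$\frac{44161 + x{\left(-89 \right)}}{- y b - 44922} = \frac{44161 - \left(7 - \frac{1}{-89}\right)}{\left(-1\right) 25 \left(-2\right) - 44922} = \frac{44161 - \frac{624}{89}}{\left(-25\right) \left(-2\right) - 44922} = \frac{44161 - \frac{624}{89}}{50 - 44922} = \frac{3929705}{89 \left(-44872\right)} = \frac{3929705}{89} \left(- \frac{1}{44872}\right) = - \frac{3929705}{3993608}$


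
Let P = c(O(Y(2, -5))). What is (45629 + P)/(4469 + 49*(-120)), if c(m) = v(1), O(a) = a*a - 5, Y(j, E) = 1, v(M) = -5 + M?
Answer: -45625/1411 ≈ -32.335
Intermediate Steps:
O(a) = -5 + a² (O(a) = a² - 5 = -5 + a²)
c(m) = -4 (c(m) = -5 + 1 = -4)
P = -4
(45629 + P)/(4469 + 49*(-120)) = (45629 - 4)/(4469 + 49*(-120)) = 45625/(4469 - 5880) = 45625/(-1411) = 45625*(-1/1411) = -45625/1411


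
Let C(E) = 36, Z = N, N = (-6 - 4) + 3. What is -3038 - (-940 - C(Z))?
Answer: -2062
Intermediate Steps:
N = -7 (N = -10 + 3 = -7)
Z = -7
-3038 - (-940 - C(Z)) = -3038 - (-940 - 1*36) = -3038 - (-940 - 36) = -3038 - 1*(-976) = -3038 + 976 = -2062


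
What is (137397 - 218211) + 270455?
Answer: 189641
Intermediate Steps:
(137397 - 218211) + 270455 = -80814 + 270455 = 189641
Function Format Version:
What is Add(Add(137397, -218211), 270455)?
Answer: 189641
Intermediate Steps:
Add(Add(137397, -218211), 270455) = Add(-80814, 270455) = 189641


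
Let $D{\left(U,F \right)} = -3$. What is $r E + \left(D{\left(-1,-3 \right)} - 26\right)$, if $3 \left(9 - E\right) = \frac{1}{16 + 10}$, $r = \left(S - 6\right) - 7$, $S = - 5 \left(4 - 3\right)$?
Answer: $- \frac{2480}{13} \approx -190.77$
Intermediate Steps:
$S = -5$ ($S = \left(-5\right) 1 = -5$)
$r = -18$ ($r = \left(-5 - 6\right) - 7 = -11 - 7 = -18$)
$E = \frac{701}{78}$ ($E = 9 - \frac{1}{3 \left(16 + 10\right)} = 9 - \frac{1}{3 \cdot 26} = 9 - \frac{1}{78} = \frac{701}{78} \approx 8.9872$)
$r E + \left(D{\left(-1,-3 \right)} - 26\right) = \left(-18\right) \frac{701}{78} - 29 = - \frac{2103}{13} - 29 = - \frac{2480}{13}$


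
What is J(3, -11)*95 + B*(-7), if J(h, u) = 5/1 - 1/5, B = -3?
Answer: 477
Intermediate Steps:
J(h, u) = 24/5 (J(h, u) = 5*1 - 1*⅕ = 5 - ⅕ = 24/5)
J(3, -11)*95 + B*(-7) = (24/5)*95 - 3*(-7) = 456 + 21 = 477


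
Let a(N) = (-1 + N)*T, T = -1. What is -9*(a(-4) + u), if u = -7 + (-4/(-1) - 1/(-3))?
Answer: -21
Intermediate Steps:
u = -8/3 (u = -7 + (-4*(-1) - 1*(-⅓)) = -7 + (4 + ⅓) = -7 + 13/3 = -8/3 ≈ -2.6667)
a(N) = 1 - N (a(N) = (-1 + N)*(-1) = 1 - N)
-9*(a(-4) + u) = -9*((1 - 1*(-4)) - 8/3) = -9*((1 + 4) - 8/3) = -9*(5 - 8/3) = -9*7/3 = -21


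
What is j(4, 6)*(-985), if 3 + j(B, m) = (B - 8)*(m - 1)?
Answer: 22655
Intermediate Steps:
j(B, m) = -3 + (-1 + m)*(-8 + B) (j(B, m) = -3 + (B - 8)*(m - 1) = -3 + (-8 + B)*(-1 + m) = -3 + (-1 + m)*(-8 + B))
j(4, 6)*(-985) = (5 - 1*4 - 8*6 + 4*6)*(-985) = (5 - 4 - 48 + 24)*(-985) = -23*(-985) = 22655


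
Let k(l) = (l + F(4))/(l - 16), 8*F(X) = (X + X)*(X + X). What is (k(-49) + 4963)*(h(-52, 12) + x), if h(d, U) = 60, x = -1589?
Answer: -493310444/65 ≈ -7.5894e+6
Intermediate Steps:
F(X) = X**2/2 (F(X) = ((X + X)*(X + X))/8 = ((2*X)*(2*X))/8 = (4*X**2)/8 = X**2/2)
k(l) = (8 + l)/(-16 + l) (k(l) = (l + (1/2)*4**2)/(l - 16) = (l + (1/2)*16)/(-16 + l) = (l + 8)/(-16 + l) = (8 + l)/(-16 + l))
(k(-49) + 4963)*(h(-52, 12) + x) = ((8 - 49)/(-16 - 49) + 4963)*(60 - 1589) = (-41/(-65) + 4963)*(-1529) = (-1/65*(-41) + 4963)*(-1529) = (41/65 + 4963)*(-1529) = (322636/65)*(-1529) = -493310444/65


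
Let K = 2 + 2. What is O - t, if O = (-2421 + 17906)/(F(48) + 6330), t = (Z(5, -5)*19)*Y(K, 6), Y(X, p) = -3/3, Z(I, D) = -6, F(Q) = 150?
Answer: -144647/1296 ≈ -111.61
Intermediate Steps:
K = 4
Y(X, p) = -1 (Y(X, p) = -3*⅓ = -1)
t = 114 (t = -6*19*(-1) = -114*(-1) = 114)
O = 3097/1296 (O = (-2421 + 17906)/(150 + 6330) = 15485/6480 = 15485*(1/6480) = 3097/1296 ≈ 2.3897)
O - t = 3097/1296 - 1*114 = 3097/1296 - 114 = -144647/1296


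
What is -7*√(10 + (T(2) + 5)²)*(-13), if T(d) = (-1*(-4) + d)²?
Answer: 91*√1691 ≈ 3742.1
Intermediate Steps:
T(d) = (4 + d)²
-7*√(10 + (T(2) + 5)²)*(-13) = -7*√(10 + ((4 + 2)² + 5)²)*(-13) = -7*√(10 + (6² + 5)²)*(-13) = -7*√(10 + (36 + 5)²)*(-13) = -7*√(10 + 41²)*(-13) = -7*√(10 + 1681)*(-13) = -7*√1691*(-13) = 91*√1691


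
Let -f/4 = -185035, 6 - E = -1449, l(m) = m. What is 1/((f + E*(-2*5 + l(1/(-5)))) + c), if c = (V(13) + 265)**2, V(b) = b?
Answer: 1/802583 ≈ 1.2460e-6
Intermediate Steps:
E = 1455 (E = 6 - 1*(-1449) = 6 + 1449 = 1455)
f = 740140 (f = -4*(-185035) = 740140)
c = 77284 (c = (13 + 265)**2 = 278**2 = 77284)
1/((f + E*(-2*5 + l(1/(-5)))) + c) = 1/((740140 + 1455*(-2*5 + 1/(-5))) + 77284) = 1/((740140 + 1455*(-10 - 1/5)) + 77284) = 1/((740140 + 1455*(-51/5)) + 77284) = 1/((740140 - 14841) + 77284) = 1/(725299 + 77284) = 1/802583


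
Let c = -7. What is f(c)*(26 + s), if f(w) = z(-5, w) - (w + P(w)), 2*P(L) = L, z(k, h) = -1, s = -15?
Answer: 209/2 ≈ 104.50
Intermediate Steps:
P(L) = L/2
f(w) = -1 - 3*w/2 (f(w) = -1 - (w + w/2) = -1 - 3*w/2)
f(c)*(26 + s) = (-1 - 3/2*(-7))*(26 - 15) = (-1 + 21/2)*11 = (19/2)*11 = 209/2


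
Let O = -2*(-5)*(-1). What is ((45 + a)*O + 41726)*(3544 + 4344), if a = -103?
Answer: 333709728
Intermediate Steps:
O = -10 (O = 10*(-1) = -10)
((45 + a)*O + 41726)*(3544 + 4344) = ((45 - 103)*(-10) + 41726)*(3544 + 4344) = (-58*(-10) + 41726)*7888 = (580 + 41726)*7888 = 42306*7888 = 333709728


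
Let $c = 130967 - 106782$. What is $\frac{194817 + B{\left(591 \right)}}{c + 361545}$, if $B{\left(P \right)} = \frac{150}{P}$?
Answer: $\frac{38378999}{75988810} \approx 0.50506$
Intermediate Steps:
$c = 24185$
$\frac{194817 + B{\left(591 \right)}}{c + 361545} = \frac{194817 + \frac{150}{591}}{24185 + 361545} = \frac{194817 + 150 \cdot \frac{1}{591}}{385730} = \left(194817 + \frac{50}{197}\right) \frac{1}{385730} = \frac{38378999}{197} \cdot \frac{1}{385730} = \frac{38378999}{75988810}$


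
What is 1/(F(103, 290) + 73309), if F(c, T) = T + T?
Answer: 1/73889 ≈ 1.3534e-5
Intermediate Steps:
F(c, T) = 2*T
1/(F(103, 290) + 73309) = 1/(2*290 + 73309) = 1/(580 + 73309) = 1/73889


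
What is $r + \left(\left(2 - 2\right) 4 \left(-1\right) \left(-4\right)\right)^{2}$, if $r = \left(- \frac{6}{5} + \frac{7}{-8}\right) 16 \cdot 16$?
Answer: $- \frac{2656}{5} \approx -531.2$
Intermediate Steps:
$r = - \frac{2656}{5}$ ($r = \left(\left(-6\right) \frac{1}{5} + 7 \left(- \frac{1}{8}\right)\right) 16 \cdot 16 = \left(- \frac{6}{5} - \frac{7}{8}\right) 16 \cdot 16 = \left(- \frac{83}{40}\right) 16 \cdot 16 = \left(- \frac{166}{5}\right) 16 = - \frac{2656}{5} \approx -531.2$)
$r + \left(\left(2 - 2\right) 4 \left(-1\right) \left(-4\right)\right)^{2} = - \frac{2656}{5} + \left(\left(2 - 2\right) 4 \left(-1\right) \left(-4\right)\right)^{2} = - \frac{2656}{5} + \left(0 \left(\left(-4\right) \left(-4\right)\right)\right)^{2} = - \frac{2656}{5} + \left(0 \cdot 16\right)^{2} = - \frac{2656}{5} + 0^{2} = - \frac{2656}{5} + 0 = - \frac{2656}{5}$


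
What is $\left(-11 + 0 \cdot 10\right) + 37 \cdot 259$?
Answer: $9572$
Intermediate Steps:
$\left(-11 + 0 \cdot 10\right) + 37 \cdot 259 = \left(-11 + 0\right) + 9583 = -11 + 9583 = 9572$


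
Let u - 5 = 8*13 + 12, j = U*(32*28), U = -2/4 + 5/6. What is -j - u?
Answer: -1259/3 ≈ -419.67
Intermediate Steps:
U = ⅓ (U = -2*¼ + 5*(⅙) = -½ + ⅚ = ⅓ ≈ 0.33333)
j = 896/3 (j = (32*28)/3 = (⅓)*896 = 896/3 ≈ 298.67)
u = 121 (u = 5 + (8*13 + 12) = 5 + (104 + 12) = 5 + 116 = 121)
-j - u = -1*896/3 - 1*121 = -896/3 - 121 = -1259/3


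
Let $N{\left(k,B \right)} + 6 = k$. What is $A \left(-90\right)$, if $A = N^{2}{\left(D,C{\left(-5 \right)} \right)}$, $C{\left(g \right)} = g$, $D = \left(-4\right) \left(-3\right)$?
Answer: $-3240$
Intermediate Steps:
$D = 12$
$N{\left(k,B \right)} = -6 + k$
$A = 36$ ($A = \left(-6 + 12\right)^{2} = 6^{2} = 36$)
$A \left(-90\right) = 36 \left(-90\right) = -3240$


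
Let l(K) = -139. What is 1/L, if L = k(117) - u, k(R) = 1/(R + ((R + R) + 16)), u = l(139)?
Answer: 367/51014 ≈ 0.0071941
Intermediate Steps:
u = -139
k(R) = 1/(16 + 3*R) (k(R) = 1/(R + (2*R + 16)) = 1/(R + (16 + 2*R)) = 1/(16 + 3*R))
L = 51014/367 (L = 1/(16 + 3*117) - 1*(-139) = 1/(16 + 351) + 139 = 1/367 + 139 = 51014/367 ≈ 139.00)
1/L = 1/(51014/367) = 367/51014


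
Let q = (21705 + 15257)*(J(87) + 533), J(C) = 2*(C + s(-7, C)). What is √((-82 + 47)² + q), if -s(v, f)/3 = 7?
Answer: √24580955 ≈ 4957.9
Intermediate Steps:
s(v, f) = -21 (s(v, f) = -3*7 = -21)
J(C) = -42 + 2*C (J(C) = 2*(C - 21) = 2*(-21 + C) = -42 + 2*C)
q = 24579730 (q = (21705 + 15257)*((-42 + 2*87) + 533) = 36962*((-42 + 174) + 533) = 36962*(132 + 533) = 36962*665 = 24579730)
√((-82 + 47)² + q) = √((-82 + 47)² + 24579730) = √((-35)² + 24579730) = √(1225 + 24579730) = √24580955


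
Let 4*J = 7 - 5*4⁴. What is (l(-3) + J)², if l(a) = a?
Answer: 1651225/16 ≈ 1.0320e+5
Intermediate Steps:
J = -1273/4 (J = (7 - 5*4⁴)/4 = (7 - 5*256)/4 = (7 - 1280)/4 = (¼)*(-1273) = -1273/4 ≈ -318.25)
(l(-3) + J)² = (-3 - 1273/4)² = (-1285/4)² = 1651225/16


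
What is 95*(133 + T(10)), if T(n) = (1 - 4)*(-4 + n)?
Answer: 10925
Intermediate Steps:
T(n) = 12 - 3*n (T(n) = -3*(-4 + n) = 12 - 3*n)
95*(133 + T(10)) = 95*(133 + (12 - 3*10)) = 95*(133 + (12 - 30)) = 95*(133 - 18) = 95*115 = 10925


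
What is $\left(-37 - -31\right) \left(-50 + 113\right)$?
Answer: $-378$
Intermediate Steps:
$\left(-37 - -31\right) \left(-50 + 113\right) = \left(-37 + 31\right) 63 = \left(-6\right) 63 = -378$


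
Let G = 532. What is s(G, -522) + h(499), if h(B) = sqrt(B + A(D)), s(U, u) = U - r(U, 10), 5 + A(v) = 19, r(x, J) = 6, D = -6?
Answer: 526 + 3*sqrt(57) ≈ 548.65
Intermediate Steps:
A(v) = 14 (A(v) = -5 + 19 = 14)
s(U, u) = -6 + U (s(U, u) = U - 1*6 = U - 6 = -6 + U)
h(B) = sqrt(14 + B) (h(B) = sqrt(B + 14) = sqrt(14 + B))
s(G, -522) + h(499) = (-6 + 532) + sqrt(14 + 499) = 526 + sqrt(513) = 526 + 3*sqrt(57)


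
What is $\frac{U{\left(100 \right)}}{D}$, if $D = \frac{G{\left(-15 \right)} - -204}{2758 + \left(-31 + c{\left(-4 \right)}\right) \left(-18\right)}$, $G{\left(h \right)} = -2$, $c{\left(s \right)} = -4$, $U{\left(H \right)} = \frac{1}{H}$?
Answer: $\frac{847}{5050} \approx 0.16772$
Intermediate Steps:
$D = \frac{101}{1694}$ ($D = \frac{-2 - -204}{2758 + \left(-31 - 4\right) \left(-18\right)} = \frac{-2 + 204}{2758 - -630} = \frac{202}{2758 + 630} = \frac{202}{3388} = 202 \cdot \frac{1}{3388} = \frac{101}{1694} \approx 0.059622$)
$\frac{U{\left(100 \right)}}{D} = \frac{1}{100 \cdot \frac{101}{1694}} = \frac{1}{100} \cdot \frac{1694}{101} = \frac{847}{5050}$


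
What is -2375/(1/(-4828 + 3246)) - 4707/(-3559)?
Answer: 13372057457/3559 ≈ 3.7573e+6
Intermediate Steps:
-2375/(1/(-4828 + 3246)) - 4707/(-3559) = -2375/(1/(-1582)) - 4707*(-1/3559) = -2375/(-1/1582) + 4707/3559 = -2375*(-1582) + 4707/3559 = 3757250 + 4707/3559 = 13372057457/3559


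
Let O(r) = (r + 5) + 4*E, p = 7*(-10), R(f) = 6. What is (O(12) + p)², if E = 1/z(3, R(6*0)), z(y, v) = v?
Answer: 24649/9 ≈ 2738.8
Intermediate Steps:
E = ⅙ (E = 1/6 = ⅙ ≈ 0.16667)
p = -70
O(r) = 17/3 + r (O(r) = (r + 5) + 4*(⅙) = (5 + r) + ⅔ = 17/3 + r)
(O(12) + p)² = ((17/3 + 12) - 70)² = (53/3 - 70)² = (-157/3)² = 24649/9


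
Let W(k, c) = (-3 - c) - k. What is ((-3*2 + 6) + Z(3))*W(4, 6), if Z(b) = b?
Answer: -39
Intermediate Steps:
W(k, c) = -3 - c - k
((-3*2 + 6) + Z(3))*W(4, 6) = ((-3*2 + 6) + 3)*(-3 - 1*6 - 1*4) = ((-6 + 6) + 3)*(-3 - 6 - 4) = (0 + 3)*(-13) = 3*(-13) = -39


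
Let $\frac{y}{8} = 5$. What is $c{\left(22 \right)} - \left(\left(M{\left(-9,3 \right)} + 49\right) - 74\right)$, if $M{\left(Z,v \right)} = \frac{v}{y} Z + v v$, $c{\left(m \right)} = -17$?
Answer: $- \frac{13}{40} \approx -0.325$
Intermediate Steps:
$y = 40$ ($y = 8 \cdot 5 = 40$)
$M{\left(Z,v \right)} = v^{2} + \frac{Z v}{40}$ ($M{\left(Z,v \right)} = \frac{v}{40} Z + v v = v \frac{1}{40} Z + v^{2} = \frac{v}{40} Z + v^{2} = \frac{Z v}{40} + v^{2} = v^{2} + \frac{Z v}{40}$)
$c{\left(22 \right)} - \left(\left(M{\left(-9,3 \right)} + 49\right) - 74\right) = -17 - \left(\left(\frac{1}{40} \cdot 3 \left(-9 + 40 \cdot 3\right) + 49\right) - 74\right) = -17 - \left(\left(\frac{1}{40} \cdot 3 \left(-9 + 120\right) + 49\right) - 74\right) = -17 - \left(\left(\frac{1}{40} \cdot 3 \cdot 111 + 49\right) - 74\right) = -17 - \left(\left(\frac{333}{40} + 49\right) - 74\right) = -17 - \left(\frac{2293}{40} - 74\right) = -17 - - \frac{667}{40} = -17 + \frac{667}{40} = - \frac{13}{40}$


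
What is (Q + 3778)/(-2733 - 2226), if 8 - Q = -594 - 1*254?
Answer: -4634/4959 ≈ -0.93446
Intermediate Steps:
Q = 856 (Q = 8 - (-594 - 1*254) = 8 - (-594 - 254) = 8 - 1*(-848) = 8 + 848 = 856)
(Q + 3778)/(-2733 - 2226) = (856 + 3778)/(-2733 - 2226) = 4634/(-4959) = 4634*(-1/4959) = -4634/4959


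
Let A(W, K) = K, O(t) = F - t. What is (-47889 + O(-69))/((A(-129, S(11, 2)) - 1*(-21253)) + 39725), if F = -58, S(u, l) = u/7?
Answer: -335146/426857 ≈ -0.78515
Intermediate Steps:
S(u, l) = u/7 (S(u, l) = u*(⅐) = u/7)
O(t) = -58 - t
(-47889 + O(-69))/((A(-129, S(11, 2)) - 1*(-21253)) + 39725) = (-47889 + (-58 - 1*(-69)))/(((⅐)*11 - 1*(-21253)) + 39725) = (-47889 + (-58 + 69))/((11/7 + 21253) + 39725) = (-47889 + 11)/(148782/7 + 39725) = -47878/426857/7 = -47878*7/426857 = -335146/426857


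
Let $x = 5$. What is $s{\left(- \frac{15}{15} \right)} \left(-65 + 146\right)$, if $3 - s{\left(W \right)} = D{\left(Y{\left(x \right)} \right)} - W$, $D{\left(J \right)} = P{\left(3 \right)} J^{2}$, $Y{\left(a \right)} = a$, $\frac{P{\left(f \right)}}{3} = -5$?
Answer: $30537$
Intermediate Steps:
$P{\left(f \right)} = -15$ ($P{\left(f \right)} = 3 \left(-5\right) = -15$)
$D{\left(J \right)} = - 15 J^{2}$
$s{\left(W \right)} = 378 + W$ ($s{\left(W \right)} = 3 - \left(- 15 \cdot 5^{2} - W\right) = 3 - \left(\left(-15\right) 25 - W\right) = 3 - \left(-375 - W\right) = 3 + \left(375 + W\right) = 378 + W$)
$s{\left(- \frac{15}{15} \right)} \left(-65 + 146\right) = \left(378 - \frac{15}{15}\right) \left(-65 + 146\right) = \left(378 - 1\right) 81 = 377 \cdot 81 = 30537$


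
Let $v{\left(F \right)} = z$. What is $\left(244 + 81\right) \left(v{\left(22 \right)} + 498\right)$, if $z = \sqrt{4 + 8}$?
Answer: $161850 + 650 \sqrt{3} \approx 1.6298 \cdot 10^{5}$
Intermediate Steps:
$z = 2 \sqrt{3}$ ($z = \sqrt{12} = 2 \sqrt{3} \approx 3.4641$)
$v{\left(F \right)} = 2 \sqrt{3}$
$\left(244 + 81\right) \left(v{\left(22 \right)} + 498\right) = \left(244 + 81\right) \left(2 \sqrt{3} + 498\right) = 325 \left(498 + 2 \sqrt{3}\right) = 161850 + 650 \sqrt{3}$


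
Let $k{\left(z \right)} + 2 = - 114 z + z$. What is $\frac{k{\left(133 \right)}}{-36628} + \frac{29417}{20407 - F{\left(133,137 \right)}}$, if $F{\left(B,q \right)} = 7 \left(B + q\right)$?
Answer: $\frac{1355814903}{678240676} \approx 1.999$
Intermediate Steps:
$F{\left(B,q \right)} = 7 B + 7 q$
$k{\left(z \right)} = -2 - 113 z$ ($k{\left(z \right)} = -2 + \left(- 114 z + z\right) = -2 - 113 z$)
$\frac{k{\left(133 \right)}}{-36628} + \frac{29417}{20407 - F{\left(133,137 \right)}} = \frac{-2 - 15029}{-36628} + \frac{29417}{20407 - \left(7 \cdot 133 + 7 \cdot 137\right)} = \left(-2 - 15029\right) \left(- \frac{1}{36628}\right) + \frac{29417}{20407 - \left(931 + 959\right)} = \left(-15031\right) \left(- \frac{1}{36628}\right) + \frac{29417}{20407 - 1890} = \frac{15031}{36628} + \frac{29417}{20407 - 1890} = \frac{15031}{36628} + \frac{29417}{18517} = \frac{1355814903}{678240676}$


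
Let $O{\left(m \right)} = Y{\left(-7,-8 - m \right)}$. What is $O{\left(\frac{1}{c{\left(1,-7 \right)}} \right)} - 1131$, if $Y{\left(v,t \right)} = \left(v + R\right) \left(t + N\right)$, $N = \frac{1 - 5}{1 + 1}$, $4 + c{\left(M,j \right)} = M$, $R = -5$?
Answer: $-1015$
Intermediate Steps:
$c{\left(M,j \right)} = -4 + M$
$N = -2$ ($N = - \frac{4}{2} = \left(-4\right) \frac{1}{2} = -2$)
$Y{\left(v,t \right)} = \left(-5 + v\right) \left(-2 + t\right)$ ($Y{\left(v,t \right)} = \left(v - 5\right) \left(t - 2\right) = \left(-5 + v\right) \left(-2 + t\right)$)
$O{\left(m \right)} = 120 + 12 m$ ($O{\left(m \right)} = 10 - 5 \left(-8 - m\right) - -14 + \left(-8 - m\right) \left(-7\right) = 10 + \left(40 + 5 m\right) + 14 + \left(56 + 7 m\right) = 120 + 12 m$)
$O{\left(\frac{1}{c{\left(1,-7 \right)}} \right)} - 1131 = \left(120 + \frac{12}{-4 + 1}\right) - 1131 = \left(120 + \frac{12}{-3}\right) - 1131 = \left(120 + 12 \left(- \frac{1}{3}\right)\right) - 1131 = \left(120 - 4\right) - 1131 = 116 - 1131 = -1015$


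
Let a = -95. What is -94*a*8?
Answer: 71440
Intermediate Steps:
-94*a*8 = -94*(-95)*8 = 8930*8 = 71440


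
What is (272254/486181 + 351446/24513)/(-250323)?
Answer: -177540130028/2983288148067519 ≈ -5.9512e-5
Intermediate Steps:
(272254/486181 + 351446/24513)/(-250323) = (272254*(1/486181) + 351446*(1/24513))*(-1/250323) = (272254/486181 + 351446/24513)*(-1/250323) = (177540130028/11917754853)*(-1/250323) = -177540130028/2983288148067519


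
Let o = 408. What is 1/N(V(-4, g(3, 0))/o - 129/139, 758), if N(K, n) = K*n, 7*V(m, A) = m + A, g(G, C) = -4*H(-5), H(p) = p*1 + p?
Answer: -16541/11478015 ≈ -0.0014411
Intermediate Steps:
H(p) = 2*p (H(p) = p + p = 2*p)
g(G, C) = 40 (g(G, C) = -8*(-5) = -4*(-10) = 40)
V(m, A) = A/7 + m/7 (V(m, A) = (m + A)/7 = (A + m)/7 = A/7 + m/7)
1/N(V(-4, g(3, 0))/o - 129/139, 758) = 1/((((⅐)*40 + (⅐)*(-4))/408 - 129/139)*758) = 1/(((40/7 - 4/7)*(1/408) - 129*1/139)*758) = 1/(((36/7)*(1/408) - 129/139)*758) = 1/((3/238 - 129/139)*758) = 1/(-30285/33082*758) = 1/(-11478015/16541) = -16541/11478015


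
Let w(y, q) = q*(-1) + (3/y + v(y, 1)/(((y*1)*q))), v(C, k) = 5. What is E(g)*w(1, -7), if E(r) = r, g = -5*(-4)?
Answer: 1300/7 ≈ 185.71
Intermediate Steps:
w(y, q) = -q + 3/y + 5/(q*y) (w(y, q) = q*(-1) + (3/y + 5/(((y*1)*q))) = -q + (3/y + 5/((y*q))) = -q + (3/y + 5/((q*y))) = -q + (3/y + 5*(1/(q*y))) = -q + (3/y + 5/(q*y)) = -q + 3/y + 5/(q*y))
g = 20
E(g)*w(1, -7) = 20*(-1*(-7) + 3/1 + 5/(-7*1)) = 20*(7 + 3*1 + 5*(-⅐)*1) = 20*(7 + 3 - 5/7) = 20*(65/7) = 1300/7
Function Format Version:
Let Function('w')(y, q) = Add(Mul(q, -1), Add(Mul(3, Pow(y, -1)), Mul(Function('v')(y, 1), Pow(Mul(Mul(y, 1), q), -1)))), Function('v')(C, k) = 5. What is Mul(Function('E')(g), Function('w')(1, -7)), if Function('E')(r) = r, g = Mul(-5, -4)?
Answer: Rational(1300, 7) ≈ 185.71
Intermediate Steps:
Function('w')(y, q) = Add(Mul(-1, q), Mul(3, Pow(y, -1)), Mul(5, Pow(q, -1), Pow(y, -1))) (Function('w')(y, q) = Add(Mul(q, -1), Add(Mul(3, Pow(y, -1)), Mul(5, Pow(Mul(Mul(y, 1), q), -1)))) = Add(Mul(-1, q), Add(Mul(3, Pow(y, -1)), Mul(5, Pow(Mul(y, q), -1)))) = Add(Mul(-1, q), Add(Mul(3, Pow(y, -1)), Mul(5, Pow(Mul(q, y), -1)))) = Add(Mul(-1, q), Add(Mul(3, Pow(y, -1)), Mul(5, Mul(Pow(q, -1), Pow(y, -1))))) = Add(Mul(-1, q), Add(Mul(3, Pow(y, -1)), Mul(5, Pow(q, -1), Pow(y, -1)))) = Add(Mul(-1, q), Mul(3, Pow(y, -1)), Mul(5, Pow(q, -1), Pow(y, -1))))
g = 20
Mul(Function('E')(g), Function('w')(1, -7)) = Mul(20, Add(Mul(-1, -7), Mul(3, Pow(1, -1)), Mul(5, Pow(-7, -1), Pow(1, -1)))) = Mul(20, Add(7, Mul(3, 1), Mul(5, Rational(-1, 7), 1))) = Mul(20, Add(7, 3, Rational(-5, 7))) = Mul(20, Rational(65, 7)) = Rational(1300, 7)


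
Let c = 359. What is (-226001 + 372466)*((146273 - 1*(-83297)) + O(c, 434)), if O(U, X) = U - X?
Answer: 33612985175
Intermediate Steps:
(-226001 + 372466)*((146273 - 1*(-83297)) + O(c, 434)) = (-226001 + 372466)*((146273 - 1*(-83297)) + (359 - 1*434)) = 146465*((146273 + 83297) + (359 - 434)) = 146465*(229570 - 75) = 146465*229495 = 33612985175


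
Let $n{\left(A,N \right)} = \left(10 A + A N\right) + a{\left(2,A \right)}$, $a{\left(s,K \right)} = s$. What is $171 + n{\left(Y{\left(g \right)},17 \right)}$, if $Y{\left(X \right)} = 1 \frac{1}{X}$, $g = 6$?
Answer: $\frac{355}{2} \approx 177.5$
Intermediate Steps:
$Y{\left(X \right)} = \frac{1}{X}$
$n{\left(A,N \right)} = 2 + 10 A + A N$ ($n{\left(A,N \right)} = \left(10 A + A N\right) + 2 = 2 + 10 A + A N$)
$171 + n{\left(Y{\left(g \right)},17 \right)} = 171 + \left(2 + \frac{10}{6} + \frac{1}{6} \cdot 17\right) = 171 + \left(2 + 10 \cdot \frac{1}{6} + \frac{1}{6} \cdot 17\right) = 171 + \left(2 + \frac{5}{3} + \frac{17}{6}\right) = 171 + \frac{13}{2} = \frac{355}{2}$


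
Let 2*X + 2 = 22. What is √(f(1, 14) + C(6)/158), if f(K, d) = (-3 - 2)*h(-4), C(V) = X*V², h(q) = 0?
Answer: 6*√395/79 ≈ 1.5095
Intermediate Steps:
X = 10 (X = -1 + (½)*22 = -1 + 11 = 10)
C(V) = 10*V²
f(K, d) = 0 (f(K, d) = (-3 - 2)*0 = -5*0 = 0)
√(f(1, 14) + C(6)/158) = √(0 + (10*6²)/158) = √(0 + (10*36)*(1/158)) = √(0 + 360*(1/158)) = √(0 + 180/79) = √(180/79) = 6*√395/79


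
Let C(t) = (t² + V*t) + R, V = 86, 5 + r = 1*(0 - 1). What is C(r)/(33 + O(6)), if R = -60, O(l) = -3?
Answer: -18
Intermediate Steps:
r = -6 (r = -5 + 1*(0 - 1) = -5 + 1*(-1) = -5 - 1 = -6)
C(t) = -60 + t² + 86*t (C(t) = (t² + 86*t) - 60 = -60 + t² + 86*t)
C(r)/(33 + O(6)) = (-60 + (-6)² + 86*(-6))/(33 - 3) = (-60 + 36 - 516)/30 = -540*1/30 = -18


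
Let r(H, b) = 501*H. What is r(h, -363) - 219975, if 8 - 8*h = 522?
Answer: -1008657/4 ≈ -2.5216e+5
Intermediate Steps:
h = -257/4 (h = 1 - ⅛*522 = 1 - 261/4 = -257/4 ≈ -64.250)
r(h, -363) - 219975 = 501*(-257/4) - 219975 = -128757/4 - 219975 = -1008657/4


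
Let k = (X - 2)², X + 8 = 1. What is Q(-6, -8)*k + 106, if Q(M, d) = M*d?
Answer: 3994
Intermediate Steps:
X = -7 (X = -8 + 1 = -7)
k = 81 (k = (-7 - 2)² = (-9)² = 81)
Q(-6, -8)*k + 106 = -6*(-8)*81 + 106 = 48*81 + 106 = 3888 + 106 = 3994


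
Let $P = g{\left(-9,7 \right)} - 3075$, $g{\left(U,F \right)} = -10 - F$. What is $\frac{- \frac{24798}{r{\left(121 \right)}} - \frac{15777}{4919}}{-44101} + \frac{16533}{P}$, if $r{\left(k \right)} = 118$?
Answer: $- \frac{211415006142885}{39574620304532} \approx -5.3422$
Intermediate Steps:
$P = -3092$ ($P = \left(-10 - 7\right) - 3075 = -17 - 3075 = -3092$)
$\frac{- \frac{24798}{r{\left(121 \right)}} - \frac{15777}{4919}}{-44101} + \frac{16533}{P} = \frac{- \frac{24798}{118} - \frac{15777}{4919}}{-44101} + \frac{16533}{-3092} = \left(\left(-24798\right) \frac{1}{118} - \frac{15777}{4919}\right) \left(- \frac{1}{44101}\right) + 16533 \left(- \frac{1}{3092}\right) = \left(- \frac{12399}{59} - \frac{15777}{4919}\right) \left(- \frac{1}{44101}\right) - \frac{16533}{3092} = \left(- \frac{61921524}{290221}\right) \left(- \frac{1}{44101}\right) - \frac{16533}{3092} = \frac{61921524}{12799036321} - \frac{16533}{3092} = - \frac{211415006142885}{39574620304532}$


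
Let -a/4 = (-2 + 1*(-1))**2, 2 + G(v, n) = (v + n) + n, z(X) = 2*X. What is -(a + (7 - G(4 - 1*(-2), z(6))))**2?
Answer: -3249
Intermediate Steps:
G(v, n) = -2 + v + 2*n (G(v, n) = -2 + ((v + n) + n) = -2 + ((n + v) + n) = -2 + (v + 2*n) = -2 + v + 2*n)
a = -36 (a = -4*(-2 + 1*(-1))**2 = -4*(-2 - 1)**2 = -4*(-3)**2 = -4*9 = -36)
-(a + (7 - G(4 - 1*(-2), z(6))))**2 = -(-36 + (7 - (-2 + (4 - 1*(-2)) + 2*(2*6))))**2 = -(-36 + (7 - (-2 + (4 + 2) + 2*12)))**2 = -(-36 + (7 - (-2 + 6 + 24)))**2 = -(-36 + (7 - 1*28))**2 = -(-36 + (7 - 28))**2 = -(-36 - 21)**2 = -1*(-57)**2 = -1*3249 = -3249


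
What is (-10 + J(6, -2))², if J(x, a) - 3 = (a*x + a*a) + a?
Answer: 289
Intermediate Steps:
J(x, a) = 3 + a + a² + a*x (J(x, a) = 3 + ((a*x + a*a) + a) = 3 + ((a*x + a²) + a) = 3 + ((a² + a*x) + a) = 3 + (a + a² + a*x) = 3 + a + a² + a*x)
(-10 + J(6, -2))² = (-10 + (3 - 2 + (-2)² - 2*6))² = (-10 + (3 - 2 + 4 - 12))² = (-10 - 7)² = (-17)² = 289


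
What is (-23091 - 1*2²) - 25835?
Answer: -48930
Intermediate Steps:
(-23091 - 1*2²) - 25835 = (-23091 - 1*4) - 25835 = (-23091 - 4) - 25835 = -23095 - 25835 = -48930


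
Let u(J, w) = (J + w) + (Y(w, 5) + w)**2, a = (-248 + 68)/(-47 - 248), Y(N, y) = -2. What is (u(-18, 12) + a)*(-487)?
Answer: -2718434/59 ≈ -46075.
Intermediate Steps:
a = 36/59 (a = -180/(-295) = -180*(-1/295) = 36/59 ≈ 0.61017)
u(J, w) = J + w + (-2 + w)**2 (u(J, w) = (J + w) + (-2 + w)**2 = J + w + (-2 + w)**2)
(u(-18, 12) + a)*(-487) = ((-18 + 12 + (-2 + 12)**2) + 36/59)*(-487) = ((-18 + 12 + 10**2) + 36/59)*(-487) = ((-18 + 12 + 100) + 36/59)*(-487) = (94 + 36/59)*(-487) = (5582/59)*(-487) = -2718434/59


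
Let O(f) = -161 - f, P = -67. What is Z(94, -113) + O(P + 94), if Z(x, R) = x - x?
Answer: -188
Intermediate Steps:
Z(x, R) = 0
Z(94, -113) + O(P + 94) = 0 + (-161 - (-67 + 94)) = 0 + (-161 - 1*27) = 0 + (-161 - 27) = 0 - 188 = -188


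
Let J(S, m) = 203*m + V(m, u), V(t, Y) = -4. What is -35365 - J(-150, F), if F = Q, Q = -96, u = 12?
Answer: -15873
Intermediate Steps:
F = -96
J(S, m) = -4 + 203*m (J(S, m) = 203*m - 4 = -4 + 203*m)
-35365 - J(-150, F) = -35365 - (-4 + 203*(-96)) = -35365 - (-4 - 19488) = -35365 - 1*(-19492) = -35365 + 19492 = -15873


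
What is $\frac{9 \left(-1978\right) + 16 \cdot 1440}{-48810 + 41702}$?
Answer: $- \frac{2619}{3554} \approx -0.73692$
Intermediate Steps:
$\frac{9 \left(-1978\right) + 16 \cdot 1440}{-48810 + 41702} = \frac{-17802 + 23040}{-7108} = 5238 \left(- \frac{1}{7108}\right) = - \frac{2619}{3554}$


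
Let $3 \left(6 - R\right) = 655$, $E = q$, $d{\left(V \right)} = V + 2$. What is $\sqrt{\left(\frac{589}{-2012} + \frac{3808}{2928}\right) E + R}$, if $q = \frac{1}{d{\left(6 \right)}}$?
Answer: $\frac{i \sqrt{115074358329894}}{736392} \approx 14.567 i$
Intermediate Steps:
$d{\left(V \right)} = 2 + V$
$q = \frac{1}{8}$ ($q = \frac{1}{2 + 6} = \frac{1}{8} \approx 0.125$)
$E = \frac{1}{8} \approx 0.125$
$R = - \frac{637}{3}$ ($R = 6 - \frac{655}{3} = - \frac{637}{3} \approx -212.33$)
$\sqrt{\left(\frac{589}{-2012} + \frac{3808}{2928}\right) E + R} = \sqrt{\left(\frac{589}{-2012} + \frac{3808}{2928}\right) \frac{1}{8} - \frac{637}{3}} = \sqrt{\left(589 \left(- \frac{1}{2012}\right) + 3808 \cdot \frac{1}{2928}\right) \frac{1}{8} - \frac{637}{3}} = \sqrt{\left(- \frac{589}{2012} + \frac{238}{183}\right) \frac{1}{8} - \frac{637}{3}} = \sqrt{\frac{371069}{368196} \cdot \frac{1}{8} - \frac{637}{3}} = \sqrt{\frac{371069}{2945568} - \frac{637}{3}} = \sqrt{- \frac{625071203}{2945568}} = \frac{i \sqrt{115074358329894}}{736392}$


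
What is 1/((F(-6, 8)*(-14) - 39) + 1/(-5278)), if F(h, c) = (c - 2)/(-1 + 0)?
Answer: 5278/237509 ≈ 0.022222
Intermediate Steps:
F(h, c) = 2 - c (F(h, c) = (-2 + c)/(-1) = (-2 + c)*(-1) = 2 - c)
1/((F(-6, 8)*(-14) - 39) + 1/(-5278)) = 1/(((2 - 1*8)*(-14) - 39) + 1/(-5278)) = 1/(((2 - 8)*(-14) - 39) - 1/5278) = 1/((-6*(-14) - 39) - 1/5278) = 1/((84 - 39) - 1/5278) = 1/(45 - 1/5278) = 1/(237509/5278) = 5278/237509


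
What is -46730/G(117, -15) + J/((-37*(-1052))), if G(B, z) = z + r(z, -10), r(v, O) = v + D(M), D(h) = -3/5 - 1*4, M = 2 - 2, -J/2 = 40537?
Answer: 4540283399/3366926 ≈ 1348.5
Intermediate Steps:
J = -81074 (J = -2*40537 = -81074)
M = 0
D(h) = -23/5 (D(h) = -3*⅕ - 4 = -⅗ - 4 = -23/5)
r(v, O) = -23/5 + v (r(v, O) = v - 23/5 = -23/5 + v)
G(B, z) = -23/5 + 2*z (G(B, z) = z + (-23/5 + z) = -23/5 + 2*z)
-46730/G(117, -15) + J/((-37*(-1052))) = -46730/(-23/5 + 2*(-15)) - 81074/((-37*(-1052))) = -46730/(-23/5 - 30) - 81074/38924 = -46730/(-173/5) - 81074*1/38924 = -46730*(-5/173) - 40537/19462 = 233650/173 - 40537/19462 = 4540283399/3366926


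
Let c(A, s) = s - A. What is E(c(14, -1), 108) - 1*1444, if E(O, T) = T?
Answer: -1336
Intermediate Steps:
E(c(14, -1), 108) - 1*1444 = 108 - 1*1444 = 108 - 1444 = -1336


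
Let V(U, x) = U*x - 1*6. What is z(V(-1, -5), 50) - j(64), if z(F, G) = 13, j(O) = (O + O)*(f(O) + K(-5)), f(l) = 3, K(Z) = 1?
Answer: -499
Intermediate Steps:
V(U, x) = -6 + U*x (V(U, x) = U*x - 6 = -6 + U*x)
j(O) = 8*O (j(O) = (O + O)*(3 + 1) = (2*O)*4 = 8*O)
z(V(-1, -5), 50) - j(64) = 13 - 8*64 = 13 - 1*512 = 13 - 512 = -499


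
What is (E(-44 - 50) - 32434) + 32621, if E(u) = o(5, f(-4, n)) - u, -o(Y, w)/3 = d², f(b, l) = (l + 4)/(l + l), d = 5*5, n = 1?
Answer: -1594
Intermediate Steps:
d = 25
f(b, l) = (4 + l)/(2*l) (f(b, l) = (4 + l)/((2*l)) = (4 + l)*(1/(2*l)) = (4 + l)/(2*l))
o(Y, w) = -1875 (o(Y, w) = -3*25² = -3*625 = -1875)
E(u) = -1875 - u
(E(-44 - 50) - 32434) + 32621 = ((-1875 - (-44 - 50)) - 32434) + 32621 = ((-1875 - 1*(-94)) - 32434) + 32621 = ((-1875 + 94) - 32434) + 32621 = (-1781 - 32434) + 32621 = -34215 + 32621 = -1594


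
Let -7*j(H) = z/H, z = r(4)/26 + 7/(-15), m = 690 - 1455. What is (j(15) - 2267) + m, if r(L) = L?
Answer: -62080139/20475 ≈ -3032.0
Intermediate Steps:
m = -765
z = -61/195 (z = 4/26 + 7/(-15) = 4*(1/26) + 7*(-1/15) = 2/13 - 7/15 = -61/195 ≈ -0.31282)
j(H) = 61/(1365*H) (j(H) = -(-61)/(1365*H) = 61/(1365*H))
(j(15) - 2267) + m = ((61/1365)/15 - 2267) - 765 = ((61/1365)*(1/15) - 2267) - 765 = (61/20475 - 2267) - 765 = -46416764/20475 - 765 = -62080139/20475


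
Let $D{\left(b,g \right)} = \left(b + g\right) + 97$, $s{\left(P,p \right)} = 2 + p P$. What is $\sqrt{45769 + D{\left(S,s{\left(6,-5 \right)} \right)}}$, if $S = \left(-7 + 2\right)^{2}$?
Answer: $\sqrt{45863} \approx 214.16$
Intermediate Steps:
$s{\left(P,p \right)} = 2 + P p$
$S = 25$ ($S = \left(-5\right)^{2} = 25$)
$D{\left(b,g \right)} = 97 + b + g$
$\sqrt{45769 + D{\left(S,s{\left(6,-5 \right)} \right)}} = \sqrt{45769 + \left(97 + 25 + \left(2 + 6 \left(-5\right)\right)\right)} = \sqrt{45769 + \left(97 + 25 + \left(2 - 30\right)\right)} = \sqrt{45769 + \left(97 + 25 - 28\right)} = \sqrt{45769 + 94} = \sqrt{45863}$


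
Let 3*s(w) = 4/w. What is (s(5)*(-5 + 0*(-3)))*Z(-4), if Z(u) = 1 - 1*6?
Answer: 20/3 ≈ 6.6667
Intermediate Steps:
s(w) = 4/(3*w) (s(w) = (4/w)/3 = 4/(3*w))
Z(u) = -5 (Z(u) = 1 - 6 = -5)
(s(5)*(-5 + 0*(-3)))*Z(-4) = (((4/3)/5)*(-5 + 0*(-3)))*(-5) = (((4/3)*(1/5))*(-5 + 0))*(-5) = ((4/15)*(-5))*(-5) = -4/3*(-5) = 20/3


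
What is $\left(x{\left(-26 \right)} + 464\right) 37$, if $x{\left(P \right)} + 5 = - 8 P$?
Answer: $24679$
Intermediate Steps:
$x{\left(P \right)} = -5 - 8 P$
$\left(x{\left(-26 \right)} + 464\right) 37 = \left(\left(-5 - -208\right) + 464\right) 37 = \left(\left(-5 + 208\right) + 464\right) 37 = \left(203 + 464\right) 37 = 667 \cdot 37 = 24679$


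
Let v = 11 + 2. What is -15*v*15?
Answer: -2925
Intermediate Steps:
v = 13
-15*v*15 = -15*13*15 = -195*15 = -2925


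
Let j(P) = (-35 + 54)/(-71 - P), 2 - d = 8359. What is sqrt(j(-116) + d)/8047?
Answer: I*sqrt(1880230)/120705 ≈ 0.01136*I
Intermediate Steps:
d = -8357 (d = 2 - 1*8359 = 2 - 8359 = -8357)
j(P) = 19/(-71 - P)
sqrt(j(-116) + d)/8047 = sqrt(-19/(71 - 116) - 8357)/8047 = sqrt(-19/(-45) - 8357)*(1/8047) = sqrt(-19*(-1/45) - 8357)*(1/8047) = sqrt(19/45 - 8357)*(1/8047) = sqrt(-376046/45)*(1/8047) = (I*sqrt(1880230)/15)*(1/8047) = I*sqrt(1880230)/120705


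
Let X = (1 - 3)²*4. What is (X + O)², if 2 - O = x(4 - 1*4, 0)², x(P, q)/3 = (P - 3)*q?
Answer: 324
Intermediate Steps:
x(P, q) = 3*q*(-3 + P) (x(P, q) = 3*((P - 3)*q) = 3*((-3 + P)*q) = 3*(q*(-3 + P)) = 3*q*(-3 + P))
O = 2 (O = 2 - (3*0*(-3 + (4 - 1*4)))² = 2 - (3*0*(-3 + (4 - 4)))² = 2 - (3*0*(-3 + 0))² = 2 - (3*0*(-3))² = 2 - 1*0² = 2 - 1*0 = 2 + 0 = 2)
X = 16 (X = (-2)²*4 = 4*4 = 16)
(X + O)² = (16 + 2)² = 18² = 324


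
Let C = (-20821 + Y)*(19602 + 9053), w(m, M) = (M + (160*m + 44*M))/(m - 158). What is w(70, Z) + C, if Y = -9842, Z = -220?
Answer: -19330262155/22 ≈ -8.7865e+8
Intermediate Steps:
w(m, M) = (45*M + 160*m)/(-158 + m) (w(m, M) = (M + (44*M + 160*m))/(-158 + m) = (45*M + 160*m)/(-158 + m))
C = -878648265 (C = (-20821 - 9842)*(19602 + 9053) = -30663*28655 = -878648265)
w(70, Z) + C = 5*(9*(-220) + 32*70)/(-158 + 70) - 878648265 = 5*(-1980 + 2240)/(-88) - 878648265 = 5*(-1/88)*260 - 878648265 = -325/22 - 878648265 = -19330262155/22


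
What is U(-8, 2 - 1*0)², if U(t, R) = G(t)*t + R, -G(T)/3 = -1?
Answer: 484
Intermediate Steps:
G(T) = 3 (G(T) = -3*(-1) = 3)
U(t, R) = R + 3*t (U(t, R) = 3*t + R = R + 3*t)
U(-8, 2 - 1*0)² = ((2 - 1*0) + 3*(-8))² = ((2 + 0) - 24)² = (2 - 24)² = (-22)² = 484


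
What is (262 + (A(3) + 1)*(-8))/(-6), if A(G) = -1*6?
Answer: -151/3 ≈ -50.333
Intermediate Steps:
A(G) = -6
(262 + (A(3) + 1)*(-8))/(-6) = (262 + (-6 + 1)*(-8))/(-6) = (262 - 5*(-8))*(-1/6) = (262 + 40)*(-1/6) = 302*(-1/6) = -151/3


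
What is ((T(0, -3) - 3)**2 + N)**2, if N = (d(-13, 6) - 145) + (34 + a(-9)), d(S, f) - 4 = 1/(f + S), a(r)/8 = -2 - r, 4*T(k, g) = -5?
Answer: 13727025/12544 ≈ 1094.3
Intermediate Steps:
T(k, g) = -5/4 (T(k, g) = (1/4)*(-5) = -5/4)
a(r) = -16 - 8*r (a(r) = 8*(-2 - r) = -16 - 8*r)
d(S, f) = 4 + 1/(S + f) (d(S, f) = 4 + 1/(f + S) = 4 + 1/(S + f))
N = -358/7 (N = ((1 + 4*(-13) + 4*6)/(-13 + 6) - 145) + (34 + (-16 - 8*(-9))) = ((1 - 52 + 24)/(-7) - 145) + (34 + (-16 + 72)) = (-1/7*(-27) - 145) + (34 + 56) = (27/7 - 145) + 90 = -988/7 + 90 = -358/7 ≈ -51.143)
((T(0, -3) - 3)**2 + N)**2 = ((-5/4 - 3)**2 - 358/7)**2 = ((-17/4)**2 - 358/7)**2 = (289/16 - 358/7)**2 = (-3705/112)**2 = 13727025/12544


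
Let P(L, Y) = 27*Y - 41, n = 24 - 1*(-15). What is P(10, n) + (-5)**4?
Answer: 1637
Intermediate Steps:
n = 39 (n = 24 + 15 = 39)
P(L, Y) = -41 + 27*Y
P(10, n) + (-5)**4 = (-41 + 27*39) + (-5)**4 = (-41 + 1053) + 625 = 1012 + 625 = 1637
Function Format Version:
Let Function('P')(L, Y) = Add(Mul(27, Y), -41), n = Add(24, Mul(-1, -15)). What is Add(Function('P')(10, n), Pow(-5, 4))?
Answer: 1637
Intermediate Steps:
n = 39 (n = Add(24, 15) = 39)
Function('P')(L, Y) = Add(-41, Mul(27, Y))
Add(Function('P')(10, n), Pow(-5, 4)) = Add(Add(-41, Mul(27, 39)), Pow(-5, 4)) = Add(Add(-41, 1053), 625) = Add(1012, 625) = 1637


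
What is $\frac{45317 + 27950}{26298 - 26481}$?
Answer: $- \frac{73267}{183} \approx -400.37$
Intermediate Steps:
$\frac{45317 + 27950}{26298 - 26481} = \frac{73267}{-183} = 73267 \left(- \frac{1}{183}\right) = - \frac{73267}{183}$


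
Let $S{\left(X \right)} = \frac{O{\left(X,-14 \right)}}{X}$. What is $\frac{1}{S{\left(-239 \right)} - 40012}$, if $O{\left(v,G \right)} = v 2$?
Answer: $- \frac{1}{40010} \approx -2.4994 \cdot 10^{-5}$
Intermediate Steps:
$O{\left(v,G \right)} = 2 v$
$S{\left(X \right)} = 2$ ($S{\left(X \right)} = \frac{2 X}{X} = 2$)
$\frac{1}{S{\left(-239 \right)} - 40012} = \frac{1}{2 - 40012} = \frac{1}{-40010} = - \frac{1}{40010}$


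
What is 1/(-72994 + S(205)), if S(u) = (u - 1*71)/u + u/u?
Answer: -205/14963431 ≈ -1.3700e-5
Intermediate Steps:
S(u) = 1 + (-71 + u)/u (S(u) = (u - 71)/u + 1 = (-71 + u)/u + 1 = 1 + (-71 + u)/u)
1/(-72994 + S(205)) = 1/(-72994 + (2 - 71/205)) = 1/(-72994 + 339/205) = 1/(-14963431/205) = -205/14963431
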